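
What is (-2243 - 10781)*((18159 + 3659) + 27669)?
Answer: -644518688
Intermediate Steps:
(-2243 - 10781)*((18159 + 3659) + 27669) = -13024*(21818 + 27669) = -13024*49487 = -644518688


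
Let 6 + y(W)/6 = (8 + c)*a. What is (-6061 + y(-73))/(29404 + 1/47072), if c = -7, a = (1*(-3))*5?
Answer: -291234464/1384105089 ≈ -0.21041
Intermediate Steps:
a = -15 (a = -3*5 = -15)
y(W) = -126 (y(W) = -36 + 6*((8 - 7)*(-15)) = -36 + 6*(1*(-15)) = -36 + 6*(-15) = -36 - 90 = -126)
(-6061 + y(-73))/(29404 + 1/47072) = (-6061 - 126)/(29404 + 1/47072) = -6187/(29404 + 1/47072) = -6187/1384105089/47072 = -6187*47072/1384105089 = -291234464/1384105089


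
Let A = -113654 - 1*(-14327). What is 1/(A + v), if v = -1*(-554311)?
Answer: 1/454984 ≈ 2.1979e-6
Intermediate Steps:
A = -99327 (A = -113654 + 14327 = -99327)
v = 554311
1/(A + v) = 1/(-99327 + 554311) = 1/454984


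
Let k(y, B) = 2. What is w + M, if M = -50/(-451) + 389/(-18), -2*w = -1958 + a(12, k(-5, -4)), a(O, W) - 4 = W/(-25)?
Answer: 193926793/202950 ≈ 955.54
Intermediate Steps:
a(O, W) = 4 - W/25 (a(O, W) = 4 + W/(-25) = 4 + W*(-1/25) = 4 - W/25)
w = 24426/25 (w = -(-1958 + (4 - 1/25*2))/2 = -(-1958 + (4 - 2/25))/2 = -(-1958 + 98/25)/2 = -½*(-48852/25) = 24426/25 ≈ 977.04)
M = -174539/8118 (M = -50*(-1/451) + 389*(-1/18) = 50/451 - 389/18 = -174539/8118 ≈ -21.500)
w + M = 24426/25 - 174539/8118 = 193926793/202950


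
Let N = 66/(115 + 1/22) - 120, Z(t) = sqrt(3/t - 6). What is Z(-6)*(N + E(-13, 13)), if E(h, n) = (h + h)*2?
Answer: -216940*I*sqrt(26)/2531 ≈ -437.05*I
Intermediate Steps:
E(h, n) = 4*h (E(h, n) = (2*h)*2 = 4*h)
Z(t) = sqrt(-6 + 3/t)
N = -302268/2531 (N = 66/(115 + 1/22) - 120 = 66/(2531/22) - 120 = 66*(22/2531) - 120 = 1452/2531 - 120 = -302268/2531 ≈ -119.43)
Z(-6)*(N + E(-13, 13)) = sqrt(-6 + 3/(-6))*(-302268/2531 + 4*(-13)) = sqrt(-6 + 3*(-1/6))*(-302268/2531 - 52) = sqrt(-6 - 1/2)*(-433880/2531) = sqrt(-13/2)*(-433880/2531) = (I*sqrt(26)/2)*(-433880/2531) = -216940*I*sqrt(26)/2531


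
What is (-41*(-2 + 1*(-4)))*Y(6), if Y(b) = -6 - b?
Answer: -2952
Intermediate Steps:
(-41*(-2 + 1*(-4)))*Y(6) = (-41*(-2 + 1*(-4)))*(-6 - 1*6) = (-41*(-2 - 4))*(-6 - 6) = -41*(-6)*(-12) = 246*(-12) = -2952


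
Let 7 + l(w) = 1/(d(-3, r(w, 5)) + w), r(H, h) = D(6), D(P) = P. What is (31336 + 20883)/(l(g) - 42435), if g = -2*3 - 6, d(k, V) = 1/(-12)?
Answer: -7571755/6154102 ≈ -1.2304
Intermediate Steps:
r(H, h) = 6
d(k, V) = -1/12
g = -12 (g = -6 - 6 = -12)
l(w) = -7 + 1/(-1/12 + w)
(31336 + 20883)/(l(g) - 42435) = (31336 + 20883)/((19 - 84*(-12))/(-1 + 12*(-12)) - 42435) = 52219/((19 + 1008)/(-1 - 144) - 42435) = 52219/(1027/(-145) - 42435) = 52219/(-1/145*1027 - 42435) = 52219/(-1027/145 - 42435) = 52219/(-6154102/145) = 52219*(-145/6154102) = -7571755/6154102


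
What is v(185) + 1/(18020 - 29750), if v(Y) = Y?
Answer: 2170049/11730 ≈ 185.00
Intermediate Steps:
v(185) + 1/(18020 - 29750) = 185 + 1/(18020 - 29750) = 185 + 1/(-11730) = 185 - 1/11730 = 2170049/11730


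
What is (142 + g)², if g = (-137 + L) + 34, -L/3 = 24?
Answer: 1089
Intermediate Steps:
L = -72 (L = -3*24 = -72)
g = -175 (g = (-137 - 72) + 34 = -209 + 34 = -175)
(142 + g)² = (142 - 175)² = (-33)² = 1089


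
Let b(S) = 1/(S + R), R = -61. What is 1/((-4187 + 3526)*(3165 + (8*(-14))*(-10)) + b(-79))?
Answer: -140/396533901 ≈ -3.5306e-7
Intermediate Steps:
b(S) = 1/(-61 + S) (b(S) = 1/(S - 61) = 1/(-61 + S))
1/((-4187 + 3526)*(3165 + (8*(-14))*(-10)) + b(-79)) = 1/((-4187 + 3526)*(3165 + (8*(-14))*(-10)) + 1/(-61 - 79)) = 1/(-661*(3165 - 112*(-10)) + 1/(-140)) = 1/(-661*(3165 + 1120) - 1/140) = 1/(-661*4285 - 1/140) = 1/(-2832385 - 1/140) = 1/(-396533901/140) = -140/396533901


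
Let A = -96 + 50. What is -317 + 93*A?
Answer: -4595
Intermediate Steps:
A = -46
-317 + 93*A = -317 + 93*(-46) = -317 - 4278 = -4595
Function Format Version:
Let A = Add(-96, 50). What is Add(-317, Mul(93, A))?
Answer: -4595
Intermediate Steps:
A = -46
Add(-317, Mul(93, A)) = Add(-317, Mul(93, -46)) = Add(-317, -4278) = -4595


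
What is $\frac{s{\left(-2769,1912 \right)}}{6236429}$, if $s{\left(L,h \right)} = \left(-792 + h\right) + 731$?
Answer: $\frac{1851}{6236429} \approx 0.0002968$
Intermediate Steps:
$s{\left(L,h \right)} = -61 + h$
$\frac{s{\left(-2769,1912 \right)}}{6236429} = \frac{-61 + 1912}{6236429} = 1851 \cdot \frac{1}{6236429} = \frac{1851}{6236429}$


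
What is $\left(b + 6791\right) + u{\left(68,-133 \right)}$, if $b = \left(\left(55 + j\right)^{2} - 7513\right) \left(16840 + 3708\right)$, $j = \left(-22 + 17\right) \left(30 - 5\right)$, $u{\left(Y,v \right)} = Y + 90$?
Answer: $-53684975$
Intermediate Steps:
$u{\left(Y,v \right)} = 90 + Y$
$j = -125$ ($j = \left(-5\right) 25 = -125$)
$b = -53691924$ ($b = \left(\left(55 - 125\right)^{2} - 7513\right) \left(16840 + 3708\right) = \left(\left(-70\right)^{2} - 7513\right) 20548 = \left(4900 - 7513\right) 20548 = \left(-2613\right) 20548 = -53691924$)
$\left(b + 6791\right) + u{\left(68,-133 \right)} = \left(-53691924 + 6791\right) + \left(90 + 68\right) = -53685133 + 158 = -53684975$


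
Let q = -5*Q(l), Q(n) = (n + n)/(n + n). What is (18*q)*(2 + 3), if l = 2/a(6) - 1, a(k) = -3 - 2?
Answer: -450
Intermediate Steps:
a(k) = -5
l = -7/5 (l = 2/(-5) - 1 = 2*(-1/5) - 1 = -2/5 - 1 = -7/5 ≈ -1.4000)
Q(n) = 1 (Q(n) = (2*n)/((2*n)) = (2*n)*(1/(2*n)) = 1)
q = -5 (q = -5*1 = -5)
(18*q)*(2 + 3) = (18*(-5))*(2 + 3) = -90*5 = -450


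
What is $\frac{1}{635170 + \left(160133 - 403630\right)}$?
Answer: $\frac{1}{391673} \approx 2.5532 \cdot 10^{-6}$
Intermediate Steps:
$\frac{1}{635170 + \left(160133 - 403630\right)} = \frac{1}{635170 - 243497} = \frac{1}{391673}$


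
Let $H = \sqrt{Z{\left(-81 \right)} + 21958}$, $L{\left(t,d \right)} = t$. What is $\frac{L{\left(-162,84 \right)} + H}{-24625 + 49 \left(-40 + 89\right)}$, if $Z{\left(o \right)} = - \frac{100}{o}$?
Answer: $\frac{27}{3704} - \frac{\sqrt{1778698}}{200016} \approx 0.00062156$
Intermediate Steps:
$H = \frac{\sqrt{1778698}}{9}$ ($H = \sqrt{- \frac{100}{-81} + 21958} = \sqrt{\left(-100\right) \left(- \frac{1}{81}\right) + 21958} = \sqrt{\frac{100}{81} + 21958} = \sqrt{\frac{1778698}{81}} = \frac{\sqrt{1778698}}{9} \approx 148.19$)
$\frac{L{\left(-162,84 \right)} + H}{-24625 + 49 \left(-40 + 89\right)} = \frac{-162 + \frac{\sqrt{1778698}}{9}}{-24625 + 49 \left(-40 + 89\right)} = \frac{-162 + \frac{\sqrt{1778698}}{9}}{-24625 + 49 \cdot 49} = \frac{-162 + \frac{\sqrt{1778698}}{9}}{-24625 + 2401} = \frac{-162 + \frac{\sqrt{1778698}}{9}}{-22224} = \left(-162 + \frac{\sqrt{1778698}}{9}\right) \left(- \frac{1}{22224}\right) = \frac{27}{3704} - \frac{\sqrt{1778698}}{200016}$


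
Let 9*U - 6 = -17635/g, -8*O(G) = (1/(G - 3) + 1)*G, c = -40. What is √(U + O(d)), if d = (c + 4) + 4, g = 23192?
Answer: √6623656101790/1217580 ≈ 2.1137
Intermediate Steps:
d = -32 (d = (-40 + 4) + 4 = -36 + 4 = -32)
O(G) = -G*(1 + 1/(-3 + G))/8 (O(G) = -(1/(G - 3) + 1)*G/8 = -(1/(-3 + G) + 1)*G/8 = -(1 + 1/(-3 + G))*G/8 = -G*(1 + 1/(-3 + G))/8)
U = 121517/208728 (U = ⅔ + (-17635/23192)/9 = ⅔ + (-17635*1/23192)/9 = ⅔ + (⅑)*(-17635/23192) = ⅔ - 17635/208728 = 121517/208728 ≈ 0.58218)
√(U + O(d)) = √(121517/208728 + (⅛)*(-32)*(2 - 1*(-32))/(-3 - 32)) = √(121517/208728 + (⅛)*(-32)*(2 + 32)/(-35)) = √(121517/208728 + (⅛)*(-32)*(-1/35)*34) = √(121517/208728 + 136/35) = √(32640103/7305480) = √6623656101790/1217580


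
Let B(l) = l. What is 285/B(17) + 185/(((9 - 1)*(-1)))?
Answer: -865/136 ≈ -6.3603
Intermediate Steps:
285/B(17) + 185/(((9 - 1)*(-1))) = 285/17 + 185/(((9 - 1)*(-1))) = 285*(1/17) + 185/((8*(-1))) = 285/17 + 185/(-8) = 285/17 + 185*(-⅛) = 285/17 - 185/8 = -865/136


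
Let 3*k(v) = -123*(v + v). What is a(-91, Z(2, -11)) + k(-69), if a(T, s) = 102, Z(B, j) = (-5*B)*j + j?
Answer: 5760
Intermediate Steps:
Z(B, j) = j - 5*B*j (Z(B, j) = -5*B*j + j = j - 5*B*j)
k(v) = -82*v (k(v) = (-123*(v + v))/3 = (-246*v)/3 = -82*v)
a(-91, Z(2, -11)) + k(-69) = 102 - 82*(-69) = 102 + 5658 = 5760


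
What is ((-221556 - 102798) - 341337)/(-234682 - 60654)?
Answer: 665691/295336 ≈ 2.2540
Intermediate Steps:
((-221556 - 102798) - 341337)/(-234682 - 60654) = (-324354 - 341337)/(-295336) = -665691*(-1/295336) = 665691/295336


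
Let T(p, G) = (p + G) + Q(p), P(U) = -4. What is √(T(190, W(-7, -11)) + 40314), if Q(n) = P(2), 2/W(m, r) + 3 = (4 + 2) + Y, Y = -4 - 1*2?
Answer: √364494/3 ≈ 201.24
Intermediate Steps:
Y = -6 (Y = -4 - 2 = -6)
W(m, r) = -⅔ (W(m, r) = 2/(-3 + ((4 + 2) - 6)) = 2/(-3 + (6 - 6)) = 2/(-3 + 0) = 2/(-3) = 2*(-⅓) = -⅔)
Q(n) = -4
T(p, G) = -4 + G + p (T(p, G) = (p + G) - 4 = (G + p) - 4 = -4 + G + p)
√(T(190, W(-7, -11)) + 40314) = √((-4 - ⅔ + 190) + 40314) = √(556/3 + 40314) = √(121498/3) = √364494/3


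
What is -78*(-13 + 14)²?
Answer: -78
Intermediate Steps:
-78*(-13 + 14)² = -78*1² = -78*1 = -78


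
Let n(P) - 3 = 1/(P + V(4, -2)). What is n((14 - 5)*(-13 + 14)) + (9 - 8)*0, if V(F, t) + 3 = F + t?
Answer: 25/8 ≈ 3.1250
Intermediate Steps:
V(F, t) = -3 + F + t (V(F, t) = -3 + (F + t) = -3 + F + t)
n(P) = 3 + 1/(-1 + P) (n(P) = 3 + 1/(P + (-3 + 4 - 2)) = 3 + 1/(P - 1) = 3 + 1/(-1 + P))
n((14 - 5)*(-13 + 14)) + (9 - 8)*0 = (-2 + 3*((14 - 5)*(-13 + 14)))/(-1 + (14 - 5)*(-13 + 14)) + (9 - 8)*0 = (-2 + 3*(9*1))/(-1 + 9*1) + 1*0 = (-2 + 3*9)/(-1 + 9) + 0 = (-2 + 27)/8 + 0 = (1/8)*25 + 0 = 25/8 + 0 = 25/8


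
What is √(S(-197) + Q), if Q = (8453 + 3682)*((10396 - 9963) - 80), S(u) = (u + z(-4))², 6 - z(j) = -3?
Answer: √4318999 ≈ 2078.2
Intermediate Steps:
z(j) = 9 (z(j) = 6 - 1*(-3) = 6 + 3 = 9)
S(u) = (9 + u)² (S(u) = (u + 9)² = (9 + u)²)
Q = 4283655 (Q = 12135*(433 - 80) = 12135*353 = 4283655)
√(S(-197) + Q) = √((9 - 197)² + 4283655) = √((-188)² + 4283655) = √(35344 + 4283655) = √4318999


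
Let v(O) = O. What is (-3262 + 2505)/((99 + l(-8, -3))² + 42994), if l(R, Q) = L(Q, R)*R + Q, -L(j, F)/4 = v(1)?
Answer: -757/59378 ≈ -0.012749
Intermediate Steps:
L(j, F) = -4 (L(j, F) = -4*1 = -4)
l(R, Q) = Q - 4*R (l(R, Q) = -4*R + Q = Q - 4*R)
(-3262 + 2505)/((99 + l(-8, -3))² + 42994) = (-3262 + 2505)/((99 + (-3 - 4*(-8)))² + 42994) = -757/((99 + (-3 + 32))² + 42994) = -757/((99 + 29)² + 42994) = -757/(128² + 42994) = -757/(16384 + 42994) = -757/59378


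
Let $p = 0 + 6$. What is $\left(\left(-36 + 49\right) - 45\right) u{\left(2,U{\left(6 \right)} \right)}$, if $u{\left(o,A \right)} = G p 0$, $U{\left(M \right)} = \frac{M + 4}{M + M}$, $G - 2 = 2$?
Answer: $0$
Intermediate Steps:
$p = 6$
$G = 4$ ($G = 2 + 2 = 4$)
$U{\left(M \right)} = \frac{4 + M}{2 M}$
$u{\left(o,A \right)} = 0$ ($u{\left(o,A \right)} = 4 \cdot 6 \cdot 0 = 24 \cdot 0 = 0$)
$\left(\left(-36 + 49\right) - 45\right) u{\left(2,U{\left(6 \right)} \right)} = \left(\left(-36 + 49\right) - 45\right) 0 = \left(13 - 45\right) 0 = \left(-32\right) 0 = 0$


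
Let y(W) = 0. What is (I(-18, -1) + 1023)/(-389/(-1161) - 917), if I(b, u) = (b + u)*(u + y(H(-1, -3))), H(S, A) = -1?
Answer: -604881/532124 ≈ -1.1367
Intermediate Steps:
I(b, u) = u*(b + u) (I(b, u) = (b + u)*(u + 0) = (b + u)*u = u*(b + u))
(I(-18, -1) + 1023)/(-389/(-1161) - 917) = (-(-18 - 1) + 1023)/(-389/(-1161) - 917) = (-1*(-19) + 1023)/(-389*(-1/1161) - 917) = (19 + 1023)/(389/1161 - 917) = 1042/(-1064248/1161) = -1161/1064248*1042 = -604881/532124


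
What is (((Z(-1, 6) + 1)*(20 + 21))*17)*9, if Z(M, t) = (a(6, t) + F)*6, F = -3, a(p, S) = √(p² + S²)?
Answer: -106641 + 225828*√2 ≈ 2.1273e+5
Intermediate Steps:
a(p, S) = √(S² + p²)
Z(M, t) = -18 + 6*√(36 + t²) (Z(M, t) = (√(t² + 6²) - 3)*6 = (√(t² + 36) - 3)*6 = (√(36 + t²) - 3)*6 = (-3 + √(36 + t²))*6 = -18 + 6*√(36 + t²))
(((Z(-1, 6) + 1)*(20 + 21))*17)*9 = ((((-18 + 6*√(36 + 6²)) + 1)*(20 + 21))*17)*9 = ((((-18 + 6*√(36 + 36)) + 1)*41)*17)*9 = ((((-18 + 6*√72) + 1)*41)*17)*9 = ((((-18 + 6*(6*√2)) + 1)*41)*17)*9 = ((((-18 + 36*√2) + 1)*41)*17)*9 = (((-17 + 36*√2)*41)*17)*9 = ((-697 + 1476*√2)*17)*9 = (-11849 + 25092*√2)*9 = -106641 + 225828*√2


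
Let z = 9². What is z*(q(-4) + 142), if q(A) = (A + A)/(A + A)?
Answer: 11583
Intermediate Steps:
z = 81
q(A) = 1 (q(A) = (2*A)/((2*A)) = (2*A)*(1/(2*A)) = 1)
z*(q(-4) + 142) = 81*(1 + 142) = 81*143 = 11583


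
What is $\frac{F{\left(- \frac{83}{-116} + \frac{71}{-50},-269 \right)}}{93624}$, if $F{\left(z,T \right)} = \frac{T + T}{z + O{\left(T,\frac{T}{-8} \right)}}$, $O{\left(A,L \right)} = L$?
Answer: $- \frac{390050}{2234559117} \approx -0.00017455$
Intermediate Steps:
$F{\left(z,T \right)} = \frac{2 T}{z - \frac{T}{8}}$ ($F{\left(z,T \right)} = \frac{T + T}{z + \frac{T}{-8}} = \frac{2 T}{z + T \left(- \frac{1}{8}\right)} = \frac{2 T}{z - \frac{T}{8}}$)
$\frac{F{\left(- \frac{83}{-116} + \frac{71}{-50},-269 \right)}}{93624} = \frac{16 \left(-269\right) \frac{1}{\left(-1\right) \left(-269\right) + 8 \left(- \frac{83}{-116} + \frac{71}{-50}\right)}}{93624} = 16 \left(-269\right) \frac{1}{269 + 8 \left(\left(-83\right) \left(- \frac{1}{116}\right) + 71 \left(- \frac{1}{50}\right)\right)} \frac{1}{93624} = 16 \left(-269\right) \frac{1}{269 + 8 \left(\frac{83}{116} - \frac{71}{50}\right)} \frac{1}{93624} = 16 \left(-269\right) \frac{1}{269 + 8 \left(- \frac{2043}{2900}\right)} \frac{1}{93624} = 16 \left(-269\right) \frac{1}{269 - \frac{4086}{725}} \cdot \frac{1}{93624} = 16 \left(-269\right) \frac{1}{\frac{190939}{725}} \cdot \frac{1}{93624} = 16 \left(-269\right) \frac{725}{190939} \cdot \frac{1}{93624} = \left(- \frac{3120400}{190939}\right) \frac{1}{93624} = - \frac{390050}{2234559117}$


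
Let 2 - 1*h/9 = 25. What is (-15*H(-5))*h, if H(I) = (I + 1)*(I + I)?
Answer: 124200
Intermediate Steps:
h = -207 (h = 18 - 9*25 = 18 - 225 = -207)
H(I) = 2*I*(1 + I) (H(I) = (1 + I)*(2*I) = 2*I*(1 + I))
(-15*H(-5))*h = -30*(-5)*(1 - 5)*(-207) = -30*(-5)*(-4)*(-207) = -15*40*(-207) = -600*(-207) = 124200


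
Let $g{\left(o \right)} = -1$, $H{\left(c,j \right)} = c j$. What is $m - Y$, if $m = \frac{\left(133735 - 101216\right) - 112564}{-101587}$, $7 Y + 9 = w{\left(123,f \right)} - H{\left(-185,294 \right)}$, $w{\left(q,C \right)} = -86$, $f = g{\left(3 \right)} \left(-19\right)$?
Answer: $- \frac{5515105850}{711109} \approx -7755.6$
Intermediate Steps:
$f = 19$ ($f = \left(-1\right) \left(-19\right) = 19$)
$Y = \frac{54295}{7}$ ($Y = - \frac{9}{7} + \frac{-86 - \left(-185\right) 294}{7} = - \frac{9}{7} + \frac{-86 - -54390}{7} = - \frac{9}{7} + \frac{-86 + 54390}{7} = - \frac{9}{7} + \frac{1}{7} \cdot 54304 = - \frac{9}{7} + \frac{54304}{7} = \frac{54295}{7} \approx 7756.4$)
$m = \frac{80045}{101587}$ ($m = \left(32519 - 112564\right) \left(- \frac{1}{101587}\right) = \left(-80045\right) \left(- \frac{1}{101587}\right) = \frac{80045}{101587} \approx 0.78794$)
$m - Y = \frac{80045}{101587} - \frac{54295}{7} = - \frac{5515105850}{711109}$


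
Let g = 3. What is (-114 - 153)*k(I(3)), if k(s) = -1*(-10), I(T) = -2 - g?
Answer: -2670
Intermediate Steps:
I(T) = -5 (I(T) = -2 - 1*3 = -2 - 3 = -5)
k(s) = 10
(-114 - 153)*k(I(3)) = (-114 - 153)*10 = -267*10 = -2670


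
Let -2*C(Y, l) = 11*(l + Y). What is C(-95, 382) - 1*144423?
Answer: -292003/2 ≈ -1.4600e+5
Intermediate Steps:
C(Y, l) = -11*Y/2 - 11*l/2 (C(Y, l) = -11*(l + Y)/2 = -11*(Y + l)/2 = -(11*Y + 11*l)/2 = -11*Y/2 - 11*l/2)
C(-95, 382) - 1*144423 = (-11/2*(-95) - 11/2*382) - 1*144423 = (1045/2 - 2101) - 144423 = -3157/2 - 144423 = -292003/2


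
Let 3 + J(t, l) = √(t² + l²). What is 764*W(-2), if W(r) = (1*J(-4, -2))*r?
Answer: 4584 - 3056*√5 ≈ -2249.4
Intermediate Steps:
J(t, l) = -3 + √(l² + t²) (J(t, l) = -3 + √(t² + l²) = -3 + √(l² + t²))
W(r) = r*(-3 + 2*√5) (W(r) = (1*(-3 + √((-2)² + (-4)²)))*r = (1*(-3 + √(4 + 16)))*r = (1*(-3 + √20))*r = (1*(-3 + 2*√5))*r = (-3 + 2*√5)*r = r*(-3 + 2*√5))
764*W(-2) = 764*(-2*(-3 + 2*√5)) = 764*(6 - 4*√5) = 4584 - 3056*√5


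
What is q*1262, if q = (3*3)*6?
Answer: 68148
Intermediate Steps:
q = 54 (q = 9*6 = 54)
q*1262 = 54*1262 = 68148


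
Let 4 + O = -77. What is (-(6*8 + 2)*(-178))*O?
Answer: -720900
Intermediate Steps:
O = -81 (O = -4 - 77 = -81)
(-(6*8 + 2)*(-178))*O = (-(6*8 + 2)*(-178))*(-81) = (-(48 + 2)*(-178))*(-81) = (-1*50*(-178))*(-81) = -50*(-178)*(-81) = 8900*(-81) = -720900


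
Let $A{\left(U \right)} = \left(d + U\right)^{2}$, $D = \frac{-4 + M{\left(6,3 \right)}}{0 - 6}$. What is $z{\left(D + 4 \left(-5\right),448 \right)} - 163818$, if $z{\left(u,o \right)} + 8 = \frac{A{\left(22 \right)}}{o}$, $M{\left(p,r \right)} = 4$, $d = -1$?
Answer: $- \frac{10484801}{64} \approx -1.6383 \cdot 10^{5}$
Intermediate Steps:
$D = 0$ ($D = \frac{-4 + 4}{0 - 6} = \frac{0}{-6} = 0 \left(- \frac{1}{6}\right) = 0$)
$A{\left(U \right)} = \left(-1 + U\right)^{2}$
$z{\left(u,o \right)} = -8 + \frac{441}{o}$ ($z{\left(u,o \right)} = -8 + \frac{\left(-1 + 22\right)^{2}}{o} = -8 + \frac{21^{2}}{o} = -8 + \frac{441}{o}$)
$z{\left(D + 4 \left(-5\right),448 \right)} - 163818 = \left(-8 + \frac{441}{448}\right) - 163818 = \left(-8 + 441 \cdot \frac{1}{448}\right) - 163818 = \left(-8 + \frac{63}{64}\right) - 163818 = - \frac{449}{64} - 163818 = - \frac{10484801}{64}$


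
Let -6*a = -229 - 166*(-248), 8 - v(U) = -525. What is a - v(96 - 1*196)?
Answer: -44137/6 ≈ -7356.2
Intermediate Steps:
v(U) = 533 (v(U) = 8 - 1*(-525) = 8 + 525 = 533)
a = -40939/6 (a = -(-229 - 166*(-248))/6 = -(-229 + 41168)/6 = -⅙*40939 = -40939/6 ≈ -6823.2)
a - v(96 - 1*196) = -40939/6 - 1*533 = -40939/6 - 533 = -44137/6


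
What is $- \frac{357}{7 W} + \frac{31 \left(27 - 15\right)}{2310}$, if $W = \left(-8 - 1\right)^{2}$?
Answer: $- \frac{4871}{10395} \approx -0.46859$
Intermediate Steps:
$W = 81$ ($W = \left(-9\right)^{2} = 81$)
$- \frac{357}{7 W} + \frac{31 \left(27 - 15\right)}{2310} = - \frac{357}{7 \cdot 81} + \frac{31 \left(27 - 15\right)}{2310} = - \frac{357}{567} + 31 \cdot 12 \cdot \frac{1}{2310} = \left(-357\right) \frac{1}{567} + 372 \cdot \frac{1}{2310} = - \frac{17}{27} + \frac{62}{385} = - \frac{4871}{10395}$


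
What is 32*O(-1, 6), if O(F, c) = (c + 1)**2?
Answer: 1568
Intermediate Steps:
O(F, c) = (1 + c)**2
32*O(-1, 6) = 32*(1 + 6)**2 = 32*7**2 = 32*49 = 1568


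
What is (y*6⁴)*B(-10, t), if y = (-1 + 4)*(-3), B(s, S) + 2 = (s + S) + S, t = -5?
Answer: 256608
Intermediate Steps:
B(s, S) = -2 + s + 2*S (B(s, S) = -2 + ((s + S) + S) = -2 + ((S + s) + S) = -2 + (s + 2*S) = -2 + s + 2*S)
y = -9 (y = 3*(-3) = -9)
(y*6⁴)*B(-10, t) = (-9*6⁴)*(-2 - 10 + 2*(-5)) = (-9*1296)*(-2 - 10 - 10) = -11664*(-22) = 256608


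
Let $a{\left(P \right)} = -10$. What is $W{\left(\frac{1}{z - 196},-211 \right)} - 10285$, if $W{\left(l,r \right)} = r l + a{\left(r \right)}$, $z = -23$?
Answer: $- \frac{2254394}{219} \approx -10294.0$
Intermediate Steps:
$W{\left(l,r \right)} = -10 + l r$ ($W{\left(l,r \right)} = r l - 10 = l r - 10 = -10 + l r$)
$W{\left(\frac{1}{z - 196},-211 \right)} - 10285 = \left(-10 + \frac{1}{-23 - 196} \left(-211\right)\right) - 10285 = \left(-10 + \frac{1}{-219} \left(-211\right)\right) - 10285 = \left(-10 - - \frac{211}{219}\right) - 10285 = \left(-10 + \frac{211}{219}\right) - 10285 = - \frac{1979}{219} - 10285 = - \frac{2254394}{219}$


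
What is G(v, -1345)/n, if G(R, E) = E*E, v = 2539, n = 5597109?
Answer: 1809025/5597109 ≈ 0.32321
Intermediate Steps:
G(R, E) = E²
G(v, -1345)/n = (-1345)²/5597109 = 1809025*(1/5597109) = 1809025/5597109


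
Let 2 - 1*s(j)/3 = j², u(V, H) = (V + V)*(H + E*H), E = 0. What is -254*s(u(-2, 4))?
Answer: 193548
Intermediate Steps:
u(V, H) = 2*H*V (u(V, H) = (V + V)*(H + 0*H) = (2*V)*(H + 0) = (2*V)*H = 2*H*V)
s(j) = 6 - 3*j²
-254*s(u(-2, 4)) = -254*(6 - 3*(2*4*(-2))²) = -254*(6 - 3*(-16)²) = -254*(6 - 3*256) = -254*(6 - 768) = -254*(-762) = 193548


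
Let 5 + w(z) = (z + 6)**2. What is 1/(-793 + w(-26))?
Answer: -1/398 ≈ -0.0025126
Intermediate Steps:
w(z) = -5 + (6 + z)**2 (w(z) = -5 + (z + 6)**2 = -5 + (6 + z)**2)
1/(-793 + w(-26)) = 1/(-793 + (-5 + (6 - 26)**2)) = 1/(-793 + (-5 + (-20)**2)) = 1/(-793 + (-5 + 400)) = 1/(-793 + 395) = 1/(-398) = -1/398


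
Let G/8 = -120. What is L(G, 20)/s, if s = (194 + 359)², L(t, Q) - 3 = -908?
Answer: -905/305809 ≈ -0.0029594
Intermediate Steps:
G = -960 (G = 8*(-120) = -960)
L(t, Q) = -905 (L(t, Q) = 3 - 908 = -905)
s = 305809 (s = 553² = 305809)
L(G, 20)/s = -905/305809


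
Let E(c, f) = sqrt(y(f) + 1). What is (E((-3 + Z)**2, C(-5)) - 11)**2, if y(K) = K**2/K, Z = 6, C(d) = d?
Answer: 117 - 44*I ≈ 117.0 - 44.0*I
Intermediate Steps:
y(K) = K
E(c, f) = sqrt(1 + f) (E(c, f) = sqrt(f + 1) = sqrt(1 + f))
(E((-3 + Z)**2, C(-5)) - 11)**2 = (sqrt(1 - 5) - 11)**2 = (sqrt(-4) - 11)**2 = (2*I - 11)**2 = (-11 + 2*I)**2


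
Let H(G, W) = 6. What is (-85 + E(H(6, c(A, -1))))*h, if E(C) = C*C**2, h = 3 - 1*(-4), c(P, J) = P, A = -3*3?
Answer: 917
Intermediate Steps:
A = -9
h = 7 (h = 3 + 4 = 7)
E(C) = C**3
(-85 + E(H(6, c(A, -1))))*h = (-85 + 6**3)*7 = (-85 + 216)*7 = 131*7 = 917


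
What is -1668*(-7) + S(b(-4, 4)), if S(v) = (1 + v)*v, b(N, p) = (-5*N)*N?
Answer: 17996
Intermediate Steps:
b(N, p) = -5*N²
S(v) = v*(1 + v)
-1668*(-7) + S(b(-4, 4)) = -1668*(-7) + (-5*(-4)²)*(1 - 5*(-4)²) = -139*(-84) + (-5*16)*(1 - 5*16) = 11676 - 80*(1 - 80) = 11676 - 80*(-79) = 11676 + 6320 = 17996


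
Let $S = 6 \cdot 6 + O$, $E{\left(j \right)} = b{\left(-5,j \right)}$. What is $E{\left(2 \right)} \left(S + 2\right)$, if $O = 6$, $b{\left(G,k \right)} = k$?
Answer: $88$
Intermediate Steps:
$E{\left(j \right)} = j$
$S = 42$ ($S = 6 \cdot 6 + 6 = 36 + 6 = 42$)
$E{\left(2 \right)} \left(S + 2\right) = 2 \left(42 + 2\right) = 2 \cdot 44 = 88$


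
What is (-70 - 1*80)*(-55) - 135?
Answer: 8115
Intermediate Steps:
(-70 - 1*80)*(-55) - 135 = (-70 - 80)*(-55) - 135 = -150*(-55) - 135 = 8250 - 135 = 8115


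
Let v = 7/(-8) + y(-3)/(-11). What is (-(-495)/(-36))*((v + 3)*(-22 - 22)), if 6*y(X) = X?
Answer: 10505/8 ≈ 1313.1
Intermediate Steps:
y(X) = X/6
v = -73/88 (v = 7/(-8) + ((⅙)*(-3))/(-11) = 7*(-⅛) - ½*(-1/11) = -7/8 + 1/22 = -73/88 ≈ -0.82955)
(-(-495)/(-36))*((v + 3)*(-22 - 22)) = (-(-495)/(-36))*((-73/88 + 3)*(-22 - 22)) = (-(-495)*(-1)/36)*((191/88)*(-44)) = -15*11/12*(-191/2) = -55/4*(-191/2) = 10505/8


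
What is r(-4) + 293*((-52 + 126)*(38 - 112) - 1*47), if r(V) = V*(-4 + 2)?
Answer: -1618231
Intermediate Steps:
r(V) = -2*V (r(V) = V*(-2) = -2*V)
r(-4) + 293*((-52 + 126)*(38 - 112) - 1*47) = -2*(-4) + 293*((-52 + 126)*(38 - 112) - 1*47) = 8 + 293*(74*(-74) - 47) = 8 + 293*(-5476 - 47) = 8 + 293*(-5523) = 8 - 1618239 = -1618231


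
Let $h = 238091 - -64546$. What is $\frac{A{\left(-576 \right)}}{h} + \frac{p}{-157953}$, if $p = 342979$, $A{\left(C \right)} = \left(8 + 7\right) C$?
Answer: $- \frac{35054283181}{15934140687} \approx -2.1999$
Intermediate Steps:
$A{\left(C \right)} = 15 C$
$h = 302637$ ($h = 238091 + 64546 = 302637$)
$\frac{A{\left(-576 \right)}}{h} + \frac{p}{-157953} = \frac{15 \left(-576\right)}{302637} + \frac{342979}{-157953} = \left(-8640\right) \frac{1}{302637} + 342979 \left(- \frac{1}{157953}\right) = - \frac{2880}{100879} - \frac{342979}{157953} = - \frac{35054283181}{15934140687}$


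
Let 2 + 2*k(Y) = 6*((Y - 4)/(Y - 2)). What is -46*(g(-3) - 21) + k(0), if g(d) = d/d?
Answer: 925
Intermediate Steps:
g(d) = 1
k(Y) = -1 + 3*(-4 + Y)/(-2 + Y) (k(Y) = -1 + (6*((Y - 4)/(Y - 2)))/2 = -1 + (6*((-4 + Y)/(-2 + Y)))/2 = -1 + (6*(-4 + Y)/(-2 + Y))/2 = -1 + 3*(-4 + Y)/(-2 + Y))
-46*(g(-3) - 21) + k(0) = -46*(1 - 21) + 2*(-5 + 0)/(-2 + 0) = -46*(-20) + 2*(-5)/(-2) = 920 + 2*(-½)*(-5) = 920 + 5 = 925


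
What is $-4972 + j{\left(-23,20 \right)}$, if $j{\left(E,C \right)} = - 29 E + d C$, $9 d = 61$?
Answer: $- \frac{37525}{9} \approx -4169.4$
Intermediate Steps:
$d = \frac{61}{9}$ ($d = \frac{1}{9} \cdot 61 = \frac{61}{9} \approx 6.7778$)
$j{\left(E,C \right)} = - 29 E + \frac{61 C}{9}$
$-4972 + j{\left(-23,20 \right)} = -4972 + \left(\left(-29\right) \left(-23\right) + \frac{61}{9} \cdot 20\right) = -4972 + \left(667 + \frac{1220}{9}\right) = -4972 + \frac{7223}{9} = - \frac{37525}{9}$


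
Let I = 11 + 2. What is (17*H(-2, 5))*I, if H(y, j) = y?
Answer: -442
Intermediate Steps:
I = 13
(17*H(-2, 5))*I = (17*(-2))*13 = -34*13 = -442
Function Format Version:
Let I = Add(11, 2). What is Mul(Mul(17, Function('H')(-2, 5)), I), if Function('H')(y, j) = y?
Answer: -442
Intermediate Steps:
I = 13
Mul(Mul(17, Function('H')(-2, 5)), I) = Mul(Mul(17, -2), 13) = Mul(-34, 13) = -442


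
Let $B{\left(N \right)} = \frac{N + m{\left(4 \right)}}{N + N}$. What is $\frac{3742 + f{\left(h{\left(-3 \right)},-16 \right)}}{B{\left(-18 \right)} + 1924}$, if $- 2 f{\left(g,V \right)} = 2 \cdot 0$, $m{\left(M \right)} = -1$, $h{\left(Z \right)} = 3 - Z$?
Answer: $\frac{134712}{69283} \approx 1.9444$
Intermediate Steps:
$f{\left(g,V \right)} = 0$ ($f{\left(g,V \right)} = - \frac{2 \cdot 0}{2} = \left(- \frac{1}{2}\right) 0 = 0$)
$B{\left(N \right)} = \frac{-1 + N}{2 N}$ ($B{\left(N \right)} = \frac{N - 1}{N + N} = \frac{-1 + N}{2 N}$)
$\frac{3742 + f{\left(h{\left(-3 \right)},-16 \right)}}{B{\left(-18 \right)} + 1924} = \frac{3742 + 0}{\frac{-1 - 18}{2 \left(-18\right)} + 1924} = \frac{3742}{\frac{1}{2} \left(- \frac{1}{18}\right) \left(-19\right) + 1924} = \frac{3742}{\frac{19}{36} + 1924} = \frac{3742}{\frac{69283}{36}} = 3742 \cdot \frac{36}{69283} = \frac{134712}{69283}$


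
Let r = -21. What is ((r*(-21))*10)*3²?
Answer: 39690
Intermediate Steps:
((r*(-21))*10)*3² = (-21*(-21)*10)*3² = (441*10)*9 = 4410*9 = 39690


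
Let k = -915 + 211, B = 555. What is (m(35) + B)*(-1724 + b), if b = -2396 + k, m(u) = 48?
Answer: -2908872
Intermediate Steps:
k = -704
b = -3100 (b = -2396 - 704 = -3100)
(m(35) + B)*(-1724 + b) = (48 + 555)*(-1724 - 3100) = 603*(-4824) = -2908872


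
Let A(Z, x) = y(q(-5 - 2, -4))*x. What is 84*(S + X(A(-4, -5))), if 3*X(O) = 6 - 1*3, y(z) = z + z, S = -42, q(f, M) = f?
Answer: -3444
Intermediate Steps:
y(z) = 2*z
A(Z, x) = -14*x (A(Z, x) = (2*(-5 - 2))*x = (2*(-7))*x = -14*x)
X(O) = 1 (X(O) = (6 - 1*3)/3 = (6 - 3)/3 = (1/3)*3 = 1)
84*(S + X(A(-4, -5))) = 84*(-42 + 1) = 84*(-41) = -3444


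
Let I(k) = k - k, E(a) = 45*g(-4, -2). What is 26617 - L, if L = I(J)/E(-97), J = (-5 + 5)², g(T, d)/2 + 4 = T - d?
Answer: 26617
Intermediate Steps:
g(T, d) = -8 - 2*d + 2*T (g(T, d) = -8 + 2*(T - d) = -8 + (-2*d + 2*T) = -8 - 2*d + 2*T)
J = 0 (J = 0² = 0)
E(a) = -540 (E(a) = 45*(-8 - 2*(-2) + 2*(-4)) = 45*(-8 + 4 - 8) = 45*(-12) = -540)
I(k) = 0
L = 0 (L = 0/(-540) = 0*(-1/540) = 0)
26617 - L = 26617 - 1*0 = 26617 + 0 = 26617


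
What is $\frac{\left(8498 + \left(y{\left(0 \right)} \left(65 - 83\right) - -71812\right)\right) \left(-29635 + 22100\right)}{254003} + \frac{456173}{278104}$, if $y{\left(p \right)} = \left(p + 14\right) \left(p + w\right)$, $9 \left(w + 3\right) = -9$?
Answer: $- \frac{170287108867001}{70639250312} \approx -2410.7$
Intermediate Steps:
$w = -4$ ($w = -3 + \frac{1}{9} \left(-9\right) = -3 - 1 = -4$)
$y{\left(p \right)} = \left(-4 + p\right) \left(14 + p\right)$ ($y{\left(p \right)} = \left(p + 14\right) \left(p - 4\right) = \left(14 + p\right) \left(-4 + p\right) = \left(-4 + p\right) \left(14 + p\right)$)
$\frac{\left(8498 + \left(y{\left(0 \right)} \left(65 - 83\right) - -71812\right)\right) \left(-29635 + 22100\right)}{254003} + \frac{456173}{278104} = \frac{\left(8498 + \left(\left(-56 + 0^{2} + 10 \cdot 0\right) \left(65 - 83\right) - -71812\right)\right) \left(-29635 + 22100\right)}{254003} + \frac{456173}{278104} = \left(8498 + \left(\left(-56 + 0 + 0\right) \left(-18\right) + 71812\right)\right) \left(-7535\right) \frac{1}{254003} + 456173 \cdot \frac{1}{278104} = \left(8498 + \left(\left(-56\right) \left(-18\right) + 71812\right)\right) \left(-7535\right) \frac{1}{254003} + \frac{456173}{278104} = \left(8498 + \left(1008 + 71812\right)\right) \left(-7535\right) \frac{1}{254003} + \frac{456173}{278104} = \left(8498 + 72820\right) \left(-7535\right) \frac{1}{254003} + \frac{456173}{278104} = 81318 \left(-7535\right) \frac{1}{254003} + \frac{456173}{278104} = \left(-612731130\right) \frac{1}{254003} + \frac{456173}{278104} = - \frac{612731130}{254003} + \frac{456173}{278104} = - \frac{170287108867001}{70639250312}$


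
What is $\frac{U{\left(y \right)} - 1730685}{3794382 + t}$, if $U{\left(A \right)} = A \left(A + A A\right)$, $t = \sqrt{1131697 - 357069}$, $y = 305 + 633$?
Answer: $\frac{1564125518987721}{7198666993648} - \frac{824442831 \sqrt{193657}}{7198666993648} \approx 217.23$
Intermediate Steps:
$y = 938$
$t = 2 \sqrt{193657}$ ($t = \sqrt{774628} = 2 \sqrt{193657} \approx 880.13$)
$U{\left(A \right)} = A \left(A + A^{2}\right)$
$\frac{U{\left(y \right)} - 1730685}{3794382 + t} = \frac{938^{2} \left(1 + 938\right) - 1730685}{3794382 + 2 \sqrt{193657}} = \frac{879844 \cdot 939 - 1730685}{3794382 + 2 \sqrt{193657}} = \frac{826173516 - 1730685}{3794382 + 2 \sqrt{193657}} = \frac{824442831}{3794382 + 2 \sqrt{193657}}$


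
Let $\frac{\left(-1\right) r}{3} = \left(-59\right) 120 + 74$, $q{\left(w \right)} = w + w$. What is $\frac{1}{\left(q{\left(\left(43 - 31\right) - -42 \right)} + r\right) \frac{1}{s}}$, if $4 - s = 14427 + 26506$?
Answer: $- \frac{1949}{1006} \approx -1.9374$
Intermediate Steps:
$q{\left(w \right)} = 2 w$
$r = 21018$ ($r = - 3 \left(\left(-59\right) 120 + 74\right) = - 3 \left(-7080 + 74\right) = \left(-3\right) \left(-7006\right) = 21018$)
$s = -40929$ ($s = 4 - \left(14427 + 26506\right) = 4 - 40933 = -40929$)
$\frac{1}{\left(q{\left(\left(43 - 31\right) - -42 \right)} + r\right) \frac{1}{s}} = \frac{1}{\left(2 \left(\left(43 - 31\right) - -42\right) + 21018\right) \frac{1}{-40929}} = \frac{1}{\left(2 \left(12 + 42\right) + 21018\right) \left(- \frac{1}{40929}\right)} = \frac{1}{2 \cdot 54 + 21018} \left(-40929\right) = \frac{1}{108 + 21018} \left(-40929\right) = \frac{1}{21126} \left(-40929\right) = - \frac{1949}{1006}$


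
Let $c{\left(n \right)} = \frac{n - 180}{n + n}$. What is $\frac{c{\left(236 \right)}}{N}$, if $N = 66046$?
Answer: $\frac{7}{3896714} \approx 1.7964 \cdot 10^{-6}$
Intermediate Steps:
$c{\left(n \right)} = \frac{-180 + n}{2 n}$
$\frac{c{\left(236 \right)}}{N} = \frac{\frac{1}{2} \cdot \frac{1}{236} \left(-180 + 236\right)}{66046} = \frac{1}{2} \cdot \frac{1}{236} \cdot 56 \cdot \frac{1}{66046} = \frac{7}{59} \cdot \frac{1}{66046} = \frac{7}{3896714}$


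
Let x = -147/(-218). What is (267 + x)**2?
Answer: 3405072609/47524 ≈ 71650.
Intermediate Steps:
x = 147/218 (x = -147*(-1/218) = 147/218 ≈ 0.67431)
(267 + x)**2 = (267 + 147/218)**2 = (58353/218)**2 = 3405072609/47524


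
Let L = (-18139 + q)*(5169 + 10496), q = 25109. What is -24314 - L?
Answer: -109209364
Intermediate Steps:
L = 109185050 (L = (-18139 + 25109)*(5169 + 10496) = 6970*15665 = 109185050)
-24314 - L = -24314 - 1*109185050 = -24314 - 109185050 = -109209364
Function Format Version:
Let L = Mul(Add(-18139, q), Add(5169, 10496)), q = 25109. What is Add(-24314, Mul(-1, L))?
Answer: -109209364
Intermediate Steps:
L = 109185050 (L = Mul(Add(-18139, 25109), Add(5169, 10496)) = Mul(6970, 15665) = 109185050)
Add(-24314, Mul(-1, L)) = Add(-24314, Mul(-1, 109185050)) = Add(-24314, -109185050) = -109209364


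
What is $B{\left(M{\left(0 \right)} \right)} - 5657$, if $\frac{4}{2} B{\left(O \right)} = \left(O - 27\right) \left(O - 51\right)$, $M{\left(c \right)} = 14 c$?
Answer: $- \frac{9937}{2} \approx -4968.5$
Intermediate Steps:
$B{\left(O \right)} = \frac{\left(-51 + O\right) \left(-27 + O\right)}{2}$ ($B{\left(O \right)} = \frac{\left(O - 27\right) \left(O - 51\right)}{2} = \frac{\left(-27 + O\right) \left(-51 + O\right)}{2} = \frac{\left(-51 + O\right) \left(-27 + O\right)}{2}$)
$B{\left(M{\left(0 \right)} \right)} - 5657 = \left(\frac{1377}{2} + \frac{\left(14 \cdot 0\right)^{2}}{2} - 39 \cdot 14 \cdot 0\right) - 5657 = \left(\frac{1377}{2} + \frac{0^{2}}{2} - 0\right) - 5657 = \left(\frac{1377}{2} + \frac{1}{2} \cdot 0 + 0\right) - 5657 = \left(\frac{1377}{2} + 0 + 0\right) - 5657 = \frac{1377}{2} - 5657 = - \frac{9937}{2}$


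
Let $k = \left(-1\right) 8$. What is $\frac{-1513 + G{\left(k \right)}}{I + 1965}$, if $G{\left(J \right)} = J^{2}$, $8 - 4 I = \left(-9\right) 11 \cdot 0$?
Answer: $- \frac{207}{281} \approx -0.73665$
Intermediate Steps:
$k = -8$
$I = 2$ ($I = 2 - \frac{\left(-9\right) 11 \cdot 0}{4} = 2 - \frac{\left(-99\right) 0}{4} = 2 - 0 = 2 + 0 = 2$)
$\frac{-1513 + G{\left(k \right)}}{I + 1965} = \frac{-1513 + \left(-8\right)^{2}}{2 + 1965} = \frac{-1513 + 64}{1967} = \left(-1449\right) \frac{1}{1967} = - \frac{207}{281}$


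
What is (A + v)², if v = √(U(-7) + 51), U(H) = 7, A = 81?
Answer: (81 + √58)² ≈ 7852.8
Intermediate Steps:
v = √58 (v = √(7 + 51) = √58 ≈ 7.6158)
(A + v)² = (81 + √58)²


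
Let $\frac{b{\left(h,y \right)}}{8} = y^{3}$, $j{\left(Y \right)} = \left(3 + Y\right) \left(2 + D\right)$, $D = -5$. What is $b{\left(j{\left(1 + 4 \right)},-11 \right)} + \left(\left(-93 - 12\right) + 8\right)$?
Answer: $-10745$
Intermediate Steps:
$j{\left(Y \right)} = -9 - 3 Y$ ($j{\left(Y \right)} = \left(3 + Y\right) \left(2 - 5\right) = \left(3 + Y\right) \left(-3\right) = -9 - 3 Y$)
$b{\left(h,y \right)} = 8 y^{3}$
$b{\left(j{\left(1 + 4 \right)},-11 \right)} + \left(\left(-93 - 12\right) + 8\right) = 8 \left(-11\right)^{3} + \left(\left(-93 - 12\right) + 8\right) = 8 \left(-1331\right) + \left(-105 + 8\right) = -10648 - 97 = -10745$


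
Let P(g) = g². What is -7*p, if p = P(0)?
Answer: 0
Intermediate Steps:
p = 0 (p = 0² = 0)
-7*p = -7*0 = 0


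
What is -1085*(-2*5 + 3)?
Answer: 7595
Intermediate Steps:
-1085*(-2*5 + 3) = -1085*(-10 + 3) = -1085*(-7) = 7595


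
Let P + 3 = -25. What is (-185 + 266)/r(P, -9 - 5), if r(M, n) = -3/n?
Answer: 378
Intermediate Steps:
P = -28 (P = -3 - 25 = -28)
(-185 + 266)/r(P, -9 - 5) = (-185 + 266)/((-3/(-9 - 5))) = 81/((-3/(-14))) = 81/((-3*(-1/14))) = 81/(3/14) = 81*(14/3) = 378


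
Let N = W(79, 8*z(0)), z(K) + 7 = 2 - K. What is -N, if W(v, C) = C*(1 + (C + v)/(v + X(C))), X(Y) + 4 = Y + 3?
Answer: 1540/19 ≈ 81.053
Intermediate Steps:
X(Y) = -1 + Y (X(Y) = -4 + (Y + 3) = -4 + (3 + Y) = -1 + Y)
z(K) = -5 - K (z(K) = -7 + (2 - K) = -5 - K)
W(v, C) = C*(1 + (C + v)/(-1 + C + v)) (W(v, C) = C*(1 + (C + v)/(v + (-1 + C))) = C*(1 + (C + v)/(-1 + C + v)))
N = -1540/19 (N = (8*(-5 - 1*0))*(-1 + 2*(8*(-5 - 1*0)) + 2*79)/(-1 + 8*(-5 - 1*0) + 79) = (8*(-5 + 0))*(-1 + 2*(8*(-5 + 0)) + 158)/(-1 + 8*(-5 + 0) + 79) = (8*(-5))*(-1 + 2*(8*(-5)) + 158)/(-1 + 8*(-5) + 79) = -40*(-1 + 2*(-40) + 158)/(-1 - 40 + 79) = -40*(-1 - 80 + 158)/38 = -40*1/38*77 = -1540/19 ≈ -81.053)
-N = -1*(-1540/19) = 1540/19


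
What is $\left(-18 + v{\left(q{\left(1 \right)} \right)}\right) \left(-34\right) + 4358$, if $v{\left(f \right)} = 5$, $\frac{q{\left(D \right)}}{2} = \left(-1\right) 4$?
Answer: $4800$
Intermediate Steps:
$q{\left(D \right)} = -8$ ($q{\left(D \right)} = 2 \left(\left(-1\right) 4\right) = 2 \left(-4\right) = -8$)
$\left(-18 + v{\left(q{\left(1 \right)} \right)}\right) \left(-34\right) + 4358 = \left(-18 + 5\right) \left(-34\right) + 4358 = \left(-13\right) \left(-34\right) + 4358 = 442 + 4358 = 4800$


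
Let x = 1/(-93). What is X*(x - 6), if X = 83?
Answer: -46397/93 ≈ -498.89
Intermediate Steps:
x = -1/93 ≈ -0.010753
X*(x - 6) = 83*(-1/93 - 6) = 83*(-559/93) = -46397/93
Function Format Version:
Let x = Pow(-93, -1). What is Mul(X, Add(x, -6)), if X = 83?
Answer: Rational(-46397, 93) ≈ -498.89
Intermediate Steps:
x = Rational(-1, 93) ≈ -0.010753
Mul(X, Add(x, -6)) = Mul(83, Add(Rational(-1, 93), -6)) = Mul(83, Rational(-559, 93)) = Rational(-46397, 93)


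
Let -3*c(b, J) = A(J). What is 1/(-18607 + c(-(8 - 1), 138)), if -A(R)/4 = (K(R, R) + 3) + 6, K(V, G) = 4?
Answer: -3/55769 ≈ -5.3793e-5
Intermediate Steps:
A(R) = -52 (A(R) = -4*((4 + 3) + 6) = -4*(7 + 6) = -4*13 = -52)
c(b, J) = 52/3 (c(b, J) = -⅓*(-52) = 52/3)
1/(-18607 + c(-(8 - 1), 138)) = 1/(-18607 + 52/3) = 1/(-55769/3) = -3/55769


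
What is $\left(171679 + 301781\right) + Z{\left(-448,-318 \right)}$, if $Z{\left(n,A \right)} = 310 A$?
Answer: $374880$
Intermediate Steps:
$\left(171679 + 301781\right) + Z{\left(-448,-318 \right)} = \left(171679 + 301781\right) + 310 \left(-318\right) = 473460 - 98580 = 374880$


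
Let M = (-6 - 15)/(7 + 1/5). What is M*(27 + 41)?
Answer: -595/3 ≈ -198.33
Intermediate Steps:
M = -35/12 (M = -21/(7 + ⅕) = -21/36/5 = -21*5/36 = -35/12 ≈ -2.9167)
M*(27 + 41) = -35*(27 + 41)/12 = -35/12*68 = -595/3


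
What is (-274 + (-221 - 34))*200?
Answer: -105800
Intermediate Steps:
(-274 + (-221 - 34))*200 = (-274 - 255)*200 = -529*200 = -105800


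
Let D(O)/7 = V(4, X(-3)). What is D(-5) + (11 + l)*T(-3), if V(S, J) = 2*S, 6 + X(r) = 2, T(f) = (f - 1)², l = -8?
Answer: 104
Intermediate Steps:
T(f) = (-1 + f)²
X(r) = -4 (X(r) = -6 + 2 = -4)
D(O) = 56 (D(O) = 7*(2*4) = 7*8 = 56)
D(-5) + (11 + l)*T(-3) = 56 + (11 - 8)*(-1 - 3)² = 56 + 3*(-4)² = 56 + 3*16 = 56 + 48 = 104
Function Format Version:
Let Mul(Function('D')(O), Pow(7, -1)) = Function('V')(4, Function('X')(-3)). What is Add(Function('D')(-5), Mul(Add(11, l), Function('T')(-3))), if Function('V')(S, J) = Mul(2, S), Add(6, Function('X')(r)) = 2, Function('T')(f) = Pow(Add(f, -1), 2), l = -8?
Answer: 104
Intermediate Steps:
Function('T')(f) = Pow(Add(-1, f), 2)
Function('X')(r) = -4 (Function('X')(r) = Add(-6, 2) = -4)
Function('D')(O) = 56 (Function('D')(O) = Mul(7, Mul(2, 4)) = Mul(7, 8) = 56)
Add(Function('D')(-5), Mul(Add(11, l), Function('T')(-3))) = Add(56, Mul(Add(11, -8), Pow(Add(-1, -3), 2))) = Add(56, Mul(3, Pow(-4, 2))) = Add(56, Mul(3, 16)) = Add(56, 48) = 104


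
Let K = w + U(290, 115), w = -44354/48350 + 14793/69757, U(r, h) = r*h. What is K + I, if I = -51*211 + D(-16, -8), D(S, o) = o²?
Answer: 38200274254961/1686375475 ≈ 22652.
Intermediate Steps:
U(r, h) = h*r
w = -1189380214/1686375475 (w = -44354*1/48350 + 14793*(1/69757) = -22177/24175 + 14793/69757 = -1189380214/1686375475 ≈ -0.70529)
K = 56239432711036/1686375475 (K = -1189380214/1686375475 + 115*290 = -1189380214/1686375475 + 33350 = 56239432711036/1686375475 ≈ 33349.)
I = -10697 (I = -51*211 + (-8)² = -10761 + 64 = -10697)
K + I = 56239432711036/1686375475 - 10697 = 38200274254961/1686375475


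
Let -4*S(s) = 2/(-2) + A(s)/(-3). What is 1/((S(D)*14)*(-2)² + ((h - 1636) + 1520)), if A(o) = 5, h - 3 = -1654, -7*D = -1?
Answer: -3/5189 ≈ -0.00057815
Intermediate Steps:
D = ⅐ (D = -⅐*(-1) = ⅐ ≈ 0.14286)
h = -1651 (h = 3 - 1654 = -1651)
S(s) = ⅔ (S(s) = -(2/(-2) + 5/(-3))/4 = -(2*(-½) + 5*(-⅓))/4 = -(-1 - 5/3)/4 = -¼*(-8/3) = ⅔)
1/((S(D)*14)*(-2)² + ((h - 1636) + 1520)) = 1/(((⅔)*14)*(-2)² + ((-1651 - 1636) + 1520)) = 1/((28/3)*4 + (-3287 + 1520)) = 1/(112/3 - 1767) = 1/(-5189/3) = -3/5189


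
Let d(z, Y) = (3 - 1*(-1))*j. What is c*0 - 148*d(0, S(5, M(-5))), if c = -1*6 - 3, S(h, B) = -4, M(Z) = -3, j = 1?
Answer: -592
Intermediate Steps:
c = -9 (c = -6 - 3 = -9)
d(z, Y) = 4 (d(z, Y) = (3 - 1*(-1))*1 = (3 + 1)*1 = 4*1 = 4)
c*0 - 148*d(0, S(5, M(-5))) = -9*0 - 148*4 = 0 - 592 = -592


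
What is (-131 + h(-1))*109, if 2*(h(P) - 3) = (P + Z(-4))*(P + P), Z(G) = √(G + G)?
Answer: -13843 - 218*I*√2 ≈ -13843.0 - 308.3*I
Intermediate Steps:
Z(G) = √2*√G (Z(G) = √(2*G) = √2*√G)
h(P) = 3 + P*(P + 2*I*√2) (h(P) = 3 + ((P + √2*√(-4))*(P + P))/2 = 3 + ((P + √2*(2*I))*(2*P))/2 = 3 + ((P + 2*I*√2)*(2*P))/2 = 3 + (2*P*(P + 2*I*√2))/2 = 3 + P*(P + 2*I*√2))
(-131 + h(-1))*109 = (-131 + (3 + (-1)² + 2*I*(-1)*√2))*109 = (-131 + (3 + 1 - 2*I*√2))*109 = (-131 + (4 - 2*I*√2))*109 = (-127 - 2*I*√2)*109 = -13843 - 218*I*√2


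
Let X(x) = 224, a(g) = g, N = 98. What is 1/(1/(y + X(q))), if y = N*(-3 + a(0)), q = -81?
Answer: -70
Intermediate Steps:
y = -294 (y = 98*(-3 + 0) = 98*(-3) = -294)
1/(1/(y + X(q))) = 1/(1/(-294 + 224)) = 1/(1/(-70)) = 1/(-1/70) = -70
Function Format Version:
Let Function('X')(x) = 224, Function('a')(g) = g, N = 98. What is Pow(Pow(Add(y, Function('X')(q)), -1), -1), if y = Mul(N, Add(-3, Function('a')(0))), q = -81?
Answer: -70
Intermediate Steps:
y = -294 (y = Mul(98, Add(-3, 0)) = Mul(98, -3) = -294)
Pow(Pow(Add(y, Function('X')(q)), -1), -1) = Pow(Pow(Add(-294, 224), -1), -1) = Pow(Pow(-70, -1), -1) = Pow(Rational(-1, 70), -1) = -70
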